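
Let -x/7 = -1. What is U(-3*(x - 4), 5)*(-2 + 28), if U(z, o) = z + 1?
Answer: -208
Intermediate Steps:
x = 7 (x = -7*(-1) = 7)
U(z, o) = 1 + z
U(-3*(x - 4), 5)*(-2 + 28) = (1 - 3*(7 - 4))*(-2 + 28) = (1 - 3*3)*26 = (1 - 9)*26 = -8*26 = -208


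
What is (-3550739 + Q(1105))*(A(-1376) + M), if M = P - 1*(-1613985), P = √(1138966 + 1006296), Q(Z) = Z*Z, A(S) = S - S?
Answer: -3760123450290 - 2329714*√2145262 ≈ -3.7635e+12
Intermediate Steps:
A(S) = 0
Q(Z) = Z²
P = √2145262 ≈ 1464.7
M = 1613985 + √2145262 (M = √2145262 - 1*(-1613985) = √2145262 + 1613985 = 1613985 + √2145262 ≈ 1.6155e+6)
(-3550739 + Q(1105))*(A(-1376) + M) = (-3550739 + 1105²)*(0 + (1613985 + √2145262)) = (-3550739 + 1221025)*(1613985 + √2145262) = -2329714*(1613985 + √2145262) = -3760123450290 - 2329714*√2145262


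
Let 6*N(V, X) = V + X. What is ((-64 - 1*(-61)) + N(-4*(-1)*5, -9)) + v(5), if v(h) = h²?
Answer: 143/6 ≈ 23.833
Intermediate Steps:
N(V, X) = V/6 + X/6 (N(V, X) = (V + X)/6 = V/6 + X/6)
((-64 - 1*(-61)) + N(-4*(-1)*5, -9)) + v(5) = ((-64 - 1*(-61)) + ((-4*(-1)*5)/6 + (⅙)*(-9))) + 5² = ((-64 + 61) + ((4*5)/6 - 3/2)) + 25 = (-3 + ((⅙)*20 - 3/2)) + 25 = (-3 + (10/3 - 3/2)) + 25 = (-3 + 11/6) + 25 = -7/6 + 25 = 143/6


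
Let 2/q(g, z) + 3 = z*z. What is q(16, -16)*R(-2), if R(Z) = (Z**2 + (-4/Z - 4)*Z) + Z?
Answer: 12/253 ≈ 0.047431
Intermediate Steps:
q(g, z) = 2/(-3 + z**2) (q(g, z) = 2/(-3 + z*z) = 2/(-3 + z**2))
R(Z) = Z + Z**2 + Z*(-4 - 4/Z) (R(Z) = (Z**2 + (-4 - 4/Z)*Z) + Z = (Z**2 + Z*(-4 - 4/Z)) + Z = Z + Z**2 + Z*(-4 - 4/Z))
q(16, -16)*R(-2) = (2/(-3 + (-16)**2))*(-4 + (-2)**2 - 3*(-2)) = (2/(-3 + 256))*(-4 + 4 + 6) = (2/253)*6 = 12/253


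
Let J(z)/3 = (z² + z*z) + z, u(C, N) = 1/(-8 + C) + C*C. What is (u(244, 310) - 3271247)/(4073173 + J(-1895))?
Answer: -17627065/140577176 ≈ -0.12539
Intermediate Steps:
u(C, N) = C² + 1/(-8 + C) (u(C, N) = 1/(-8 + C) + C² = C² + 1/(-8 + C))
J(z) = 3*z + 6*z² (J(z) = 3*((z² + z*z) + z) = 3*((z² + z²) + z) = 3*(2*z² + z) = 3*(z + 2*z²) = 3*z + 6*z²)
(u(244, 310) - 3271247)/(4073173 + J(-1895)) = ((1 + 244³ - 8*244²)/(-8 + 244) - 3271247)/(4073173 + 3*(-1895)*(1 + 2*(-1895))) = ((1 + 14526784 - 8*59536)/236 - 3271247)/(4073173 + 3*(-1895)*(1 - 3790)) = ((1 + 14526784 - 476288)/236 - 3271247)/(4073173 + 3*(-1895)*(-3789)) = ((1/236)*14050497 - 3271247)/(4073173 + 21540465) = (14050497/236 - 3271247)/25613638 = -757963795/236*1/25613638 = -17627065/140577176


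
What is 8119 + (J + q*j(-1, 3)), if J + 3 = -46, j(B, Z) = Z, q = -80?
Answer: 7830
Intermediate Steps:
J = -49 (J = -3 - 46 = -49)
8119 + (J + q*j(-1, 3)) = 8119 + (-49 - 80*3) = 8119 + (-49 - 240) = 8119 - 289 = 7830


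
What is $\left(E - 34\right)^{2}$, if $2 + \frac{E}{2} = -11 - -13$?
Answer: $1156$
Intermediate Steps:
$E = 0$ ($E = -4 + 2 \left(-11 - -13\right) = -4 + 2 \left(-11 + 13\right) = -4 + 2 \cdot 2 = -4 + 4 = 0$)
$\left(E - 34\right)^{2} = \left(0 - 34\right)^{2} = \left(-34\right)^{2} = 1156$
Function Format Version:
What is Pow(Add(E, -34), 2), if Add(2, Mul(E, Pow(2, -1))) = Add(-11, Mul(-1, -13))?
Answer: 1156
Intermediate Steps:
E = 0 (E = Add(-4, Mul(2, Add(-11, Mul(-1, -13)))) = Add(-4, Mul(2, Add(-11, 13))) = Add(-4, Mul(2, 2)) = Add(-4, 4) = 0)
Pow(Add(E, -34), 2) = Pow(Add(0, -34), 2) = Pow(-34, 2) = 1156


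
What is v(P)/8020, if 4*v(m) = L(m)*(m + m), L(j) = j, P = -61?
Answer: 3721/16040 ≈ 0.23198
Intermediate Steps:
v(m) = m²/2 (v(m) = (m*(m + m))/4 = (m*(2*m))/4 = (2*m²)/4 = m²/2)
v(P)/8020 = ((½)*(-61)²)/8020 = ((½)*3721)*(1/8020) = (3721/2)*(1/8020) = 3721/16040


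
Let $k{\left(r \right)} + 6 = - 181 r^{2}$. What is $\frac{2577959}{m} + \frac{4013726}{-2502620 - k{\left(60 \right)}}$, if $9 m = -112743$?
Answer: $- \frac{2411059073014}{11593826189} \approx -207.96$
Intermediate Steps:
$m = -12527$ ($m = \frac{1}{9} \left(-112743\right) = -12527$)
$k{\left(r \right)} = -6 - 181 r^{2}$
$\frac{2577959}{m} + \frac{4013726}{-2502620 - k{\left(60 \right)}} = \frac{2577959}{-12527} + \frac{4013726}{-2502620 - \left(-6 - 181 \cdot 60^{2}\right)} = 2577959 \left(- \frac{1}{12527}\right) + \frac{4013726}{-2502620 - \left(-6 - 651600\right)} = - \frac{2577959}{12527} + \frac{4013726}{-2502620 - \left(-6 - 651600\right)} = - \frac{2577959}{12527} + \frac{4013726}{-2502620 - -651606} = - \frac{2577959}{12527} + \frac{4013726}{-2502620 + 651606} = - \frac{2577959}{12527} + \frac{4013726}{-1851014} = - \frac{2577959}{12527} + 4013726 \left(- \frac{1}{1851014}\right) = - \frac{2577959}{12527} - \frac{2006863}{925507} = - \frac{2411059073014}{11593826189}$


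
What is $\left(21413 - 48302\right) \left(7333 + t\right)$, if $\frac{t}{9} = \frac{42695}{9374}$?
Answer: $- \frac{1858669777533}{9374} \approx -1.9828 \cdot 10^{8}$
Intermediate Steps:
$t = \frac{384255}{9374}$ ($t = 9 \cdot \frac{42695}{9374} = \frac{384255}{9374} \approx 40.992$)
$\left(21413 - 48302\right) \left(7333 + t\right) = \left(21413 - 48302\right) \left(7333 + \frac{384255}{9374}\right) = \left(-26889\right) \frac{69123797}{9374} = - \frac{1858669777533}{9374}$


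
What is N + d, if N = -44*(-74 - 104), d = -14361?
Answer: -6529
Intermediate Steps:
N = 7832 (N = -44*(-178) = 7832)
N + d = 7832 - 14361 = -6529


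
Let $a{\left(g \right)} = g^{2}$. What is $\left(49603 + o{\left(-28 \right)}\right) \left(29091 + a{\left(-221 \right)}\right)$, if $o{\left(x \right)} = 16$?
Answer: $3866907908$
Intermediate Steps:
$\left(49603 + o{\left(-28 \right)}\right) \left(29091 + a{\left(-221 \right)}\right) = \left(49603 + 16\right) \left(29091 + \left(-221\right)^{2}\right) = 49619 \left(29091 + 48841\right) = 49619 \cdot 77932 = 3866907908$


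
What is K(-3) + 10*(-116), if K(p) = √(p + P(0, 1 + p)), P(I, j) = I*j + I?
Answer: -1160 + I*√3 ≈ -1160.0 + 1.732*I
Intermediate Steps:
P(I, j) = I + I*j
K(p) = √p (K(p) = √(p + 0*(1 + (1 + p))) = √(p + 0*(2 + p)) = √(p + 0) = √p)
K(-3) + 10*(-116) = √(-3) + 10*(-116) = I*√3 - 1160 = -1160 + I*√3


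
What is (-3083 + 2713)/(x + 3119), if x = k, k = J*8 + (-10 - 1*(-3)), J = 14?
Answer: -185/1612 ≈ -0.11476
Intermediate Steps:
k = 105 (k = 14*8 + (-10 - 1*(-3)) = 112 + (-10 + 3) = 112 - 7 = 105)
x = 105
(-3083 + 2713)/(x + 3119) = (-3083 + 2713)/(105 + 3119) = -370/3224 = -370*1/3224 = -185/1612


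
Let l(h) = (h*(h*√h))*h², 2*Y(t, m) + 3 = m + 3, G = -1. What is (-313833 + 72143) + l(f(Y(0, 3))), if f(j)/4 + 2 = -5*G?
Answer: -241690 + 41472*√3 ≈ -1.6986e+5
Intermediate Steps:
Y(t, m) = m/2 (Y(t, m) = -3/2 + (m + 3)/2 = -3/2 + (3 + m)/2 = -3/2 + (3/2 + m/2) = m/2)
f(j) = 12 (f(j) = -8 + 4*(-5*(-1)) = -8 + 4*5 = -8 + 20 = 12)
l(h) = h^(9/2) (l(h) = (h*h^(3/2))*h² = h^(5/2)*h² = h^(9/2))
(-313833 + 72143) + l(f(Y(0, 3))) = (-313833 + 72143) + 12^(9/2) = -241690 + 41472*√3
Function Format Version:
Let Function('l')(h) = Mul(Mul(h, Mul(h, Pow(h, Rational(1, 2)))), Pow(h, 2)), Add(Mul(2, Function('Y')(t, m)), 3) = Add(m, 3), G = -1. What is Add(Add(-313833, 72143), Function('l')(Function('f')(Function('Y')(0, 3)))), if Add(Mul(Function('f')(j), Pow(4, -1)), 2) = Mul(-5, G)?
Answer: Add(-241690, Mul(41472, Pow(3, Rational(1, 2)))) ≈ -1.6986e+5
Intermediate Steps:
Function('Y')(t, m) = Mul(Rational(1, 2), m) (Function('Y')(t, m) = Add(Rational(-3, 2), Mul(Rational(1, 2), Add(m, 3))) = Add(Rational(-3, 2), Mul(Rational(1, 2), Add(3, m))) = Add(Rational(-3, 2), Add(Rational(3, 2), Mul(Rational(1, 2), m))) = Mul(Rational(1, 2), m))
Function('f')(j) = 12 (Function('f')(j) = Add(-8, Mul(4, Mul(-5, -1))) = Add(-8, Mul(4, 5)) = Add(-8, 20) = 12)
Function('l')(h) = Pow(h, Rational(9, 2)) (Function('l')(h) = Mul(Mul(h, Pow(h, Rational(3, 2))), Pow(h, 2)) = Mul(Pow(h, Rational(5, 2)), Pow(h, 2)) = Pow(h, Rational(9, 2)))
Add(Add(-313833, 72143), Function('l')(Function('f')(Function('Y')(0, 3)))) = Add(Add(-313833, 72143), Pow(12, Rational(9, 2))) = Add(-241690, Mul(41472, Pow(3, Rational(1, 2))))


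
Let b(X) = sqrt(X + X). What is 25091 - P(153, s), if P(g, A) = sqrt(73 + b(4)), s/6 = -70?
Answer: 25091 - sqrt(73 + 2*sqrt(2)) ≈ 25082.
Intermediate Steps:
b(X) = sqrt(2)*sqrt(X) (b(X) = sqrt(2*X) = sqrt(2)*sqrt(X))
s = -420 (s = 6*(-70) = -420)
P(g, A) = sqrt(73 + 2*sqrt(2)) (P(g, A) = sqrt(73 + sqrt(2)*sqrt(4)) = sqrt(73 + sqrt(2)*2) = sqrt(73 + 2*sqrt(2)))
25091 - P(153, s) = 25091 - sqrt(73 + 2*sqrt(2))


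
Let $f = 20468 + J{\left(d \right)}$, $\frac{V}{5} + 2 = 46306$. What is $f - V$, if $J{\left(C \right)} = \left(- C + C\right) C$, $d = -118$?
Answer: $-211052$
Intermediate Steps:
$J{\left(C \right)} = 0$ ($J{\left(C \right)} = 0 C = 0$)
$V = 231520$ ($V = -10 + 5 \cdot 46306 = -10 + 231530 = 231520$)
$f = 20468$ ($f = 20468 + 0 = 20468$)
$f - V = 20468 - 231520 = -211052$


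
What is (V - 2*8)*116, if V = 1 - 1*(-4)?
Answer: -1276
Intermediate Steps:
V = 5 (V = 1 + 4 = 5)
(V - 2*8)*116 = (5 - 2*8)*116 = (5 - 16)*116 = -11*116 = -1276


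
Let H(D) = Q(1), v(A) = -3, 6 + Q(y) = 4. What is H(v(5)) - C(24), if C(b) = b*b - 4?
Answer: -574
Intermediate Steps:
Q(y) = -2 (Q(y) = -6 + 4 = -2)
C(b) = -4 + b**2 (C(b) = b**2 - 4 = -4 + b**2)
H(D) = -2
H(v(5)) - C(24) = -2 - (-4 + 24**2) = -2 - (-4 + 576) = -2 - 1*572 = -2 - 572 = -574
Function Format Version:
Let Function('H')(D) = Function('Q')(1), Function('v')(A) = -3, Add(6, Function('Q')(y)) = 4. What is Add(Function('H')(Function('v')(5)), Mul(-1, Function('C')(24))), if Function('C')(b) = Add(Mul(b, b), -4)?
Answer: -574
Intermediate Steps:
Function('Q')(y) = -2 (Function('Q')(y) = Add(-6, 4) = -2)
Function('C')(b) = Add(-4, Pow(b, 2)) (Function('C')(b) = Add(Pow(b, 2), -4) = Add(-4, Pow(b, 2)))
Function('H')(D) = -2
Add(Function('H')(Function('v')(5)), Mul(-1, Function('C')(24))) = Add(-2, Mul(-1, Add(-4, Pow(24, 2)))) = Add(-2, Mul(-1, Add(-4, 576))) = Add(-2, Mul(-1, 572)) = Add(-2, -572) = -574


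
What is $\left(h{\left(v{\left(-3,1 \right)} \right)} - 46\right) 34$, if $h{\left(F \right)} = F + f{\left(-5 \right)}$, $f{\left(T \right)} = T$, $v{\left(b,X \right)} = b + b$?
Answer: $-1938$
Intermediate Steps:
$v{\left(b,X \right)} = 2 b$
$h{\left(F \right)} = -5 + F$ ($h{\left(F \right)} = F - 5 = -5 + F$)
$\left(h{\left(v{\left(-3,1 \right)} \right)} - 46\right) 34 = \left(\left(-5 + 2 \left(-3\right)\right) - 46\right) 34 = \left(\left(-5 - 6\right) - 46\right) 34 = \left(-11 - 46\right) 34 = \left(-57\right) 34 = -1938$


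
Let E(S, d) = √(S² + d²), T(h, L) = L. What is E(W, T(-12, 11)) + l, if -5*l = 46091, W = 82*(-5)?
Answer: -46091/5 + √168221 ≈ -8808.0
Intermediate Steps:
W = -410
l = -46091/5 (l = -⅕*46091 = -46091/5 ≈ -9218.2)
E(W, T(-12, 11)) + l = √((-410)² + 11²) - 46091/5 = √(168100 + 121) - 46091/5 = √168221 - 46091/5 = -46091/5 + √168221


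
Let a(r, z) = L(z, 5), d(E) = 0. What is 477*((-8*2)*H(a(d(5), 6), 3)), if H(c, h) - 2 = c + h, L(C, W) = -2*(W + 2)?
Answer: 68688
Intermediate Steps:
L(C, W) = -4 - 2*W (L(C, W) = -2*(2 + W) = -4 - 2*W)
a(r, z) = -14 (a(r, z) = -4 - 2*5 = -4 - 10 = -14)
H(c, h) = 2 + c + h (H(c, h) = 2 + (c + h) = 2 + c + h)
477*((-8*2)*H(a(d(5), 6), 3)) = 477*((-8*2)*(2 - 14 + 3)) = 477*(-16*(-9)) = 477*144 = 68688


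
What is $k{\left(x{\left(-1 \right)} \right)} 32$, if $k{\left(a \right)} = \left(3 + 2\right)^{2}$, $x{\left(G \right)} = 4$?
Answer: $800$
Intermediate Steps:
$k{\left(a \right)} = 25$ ($k{\left(a \right)} = 5^{2} = 25$)
$k{\left(x{\left(-1 \right)} \right)} 32 = 25 \cdot 32 = 800$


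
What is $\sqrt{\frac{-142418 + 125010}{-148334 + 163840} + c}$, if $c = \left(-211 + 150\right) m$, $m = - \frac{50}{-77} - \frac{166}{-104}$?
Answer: $\frac{i \sqrt{33270281515978507}}{15521506} \approx 11.752 i$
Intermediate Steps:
$m = \frac{8991}{4004}$ ($m = \left(-50\right) \left(- \frac{1}{77}\right) - - \frac{83}{52} = \frac{50}{77} + \frac{83}{52} = \frac{8991}{4004} \approx 2.2455$)
$c = - \frac{548451}{4004}$ ($c = \left(-211 + 150\right) \frac{8991}{4004} = \left(-61\right) \frac{8991}{4004} = - \frac{548451}{4004} \approx -136.98$)
$\sqrt{\frac{-142418 + 125010}{-148334 + 163840} + c} = \sqrt{\frac{-142418 + 125010}{-148334 + 163840} - \frac{548451}{4004}} = \sqrt{- \frac{17408}{15506} - \frac{548451}{4004}} = \sqrt{\left(-17408\right) \frac{1}{15506} - \frac{548451}{4004}} = \sqrt{- \frac{8704}{7753} - \frac{548451}{4004}} = \sqrt{- \frac{4286991419}{31043012}} = \frac{i \sqrt{33270281515978507}}{15521506}$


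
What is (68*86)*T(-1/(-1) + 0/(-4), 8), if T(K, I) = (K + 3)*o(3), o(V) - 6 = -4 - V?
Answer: -23392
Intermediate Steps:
o(V) = 2 - V (o(V) = 6 + (-4 - V) = 2 - V)
T(K, I) = -3 - K (T(K, I) = (K + 3)*(2 - 1*3) = (3 + K)*(2 - 3) = (3 + K)*(-1) = -3 - K)
(68*86)*T(-1/(-1) + 0/(-4), 8) = (68*86)*(-3 - (-1/(-1) + 0/(-4))) = 5848*(-3 - (-1*(-1) + 0*(-¼))) = 5848*(-3 - (1 + 0)) = 5848*(-3 - 1*1) = 5848*(-3 - 1) = 5848*(-4) = -23392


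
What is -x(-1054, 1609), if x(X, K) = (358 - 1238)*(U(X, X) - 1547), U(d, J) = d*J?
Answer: 976244720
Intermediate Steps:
U(d, J) = J*d
x(X, K) = 1361360 - 880*X**2 (x(X, K) = (358 - 1238)*(X*X - 1547) = -880*(X**2 - 1547) = -880*(-1547 + X**2) = 1361360 - 880*X**2)
-x(-1054, 1609) = -(1361360 - 880*(-1054)**2) = -(1361360 - 880*1110916) = -(1361360 - 977606080) = -1*(-976244720) = 976244720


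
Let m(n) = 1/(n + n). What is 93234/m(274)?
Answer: 51092232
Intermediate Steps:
m(n) = 1/(2*n)
93234/m(274) = 93234/(((½)/274)) = 93234/(((½)*(1/274))) = 93234/(1/548) = 93234*548 = 51092232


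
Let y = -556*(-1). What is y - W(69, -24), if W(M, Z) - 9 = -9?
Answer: 556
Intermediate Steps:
y = 556
W(M, Z) = 0 (W(M, Z) = 9 - 9 = 0)
y - W(69, -24) = 556 - 1*0 = 556 + 0 = 556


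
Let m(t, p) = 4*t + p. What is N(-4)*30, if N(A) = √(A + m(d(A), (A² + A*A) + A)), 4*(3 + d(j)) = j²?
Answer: 60*√7 ≈ 158.75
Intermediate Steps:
d(j) = -3 + j²/4
m(t, p) = p + 4*t
N(A) = √(-12 + 2*A + 3*A²) (N(A) = √(A + (((A² + A*A) + A) + 4*(-3 + A²/4))) = √(A + (((A² + A²) + A) + (-12 + A²))) = √(A + ((2*A² + A) + (-12 + A²))) = √(A + ((A + 2*A²) + (-12 + A²))) = √(A + (-12 + A + 3*A²)) = √(-12 + 2*A + 3*A²))
N(-4)*30 = √(-12 + 2*(-4) + 3*(-4)²)*30 = √(-12 - 8 + 3*16)*30 = √(-12 - 8 + 48)*30 = √28*30 = (2*√7)*30 = 60*√7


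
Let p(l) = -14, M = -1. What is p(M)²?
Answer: 196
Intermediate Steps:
p(M)² = (-14)² = 196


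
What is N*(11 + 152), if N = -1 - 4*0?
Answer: -163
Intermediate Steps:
N = -1 (N = -1 + 0 = -1)
N*(11 + 152) = -(11 + 152) = -1*163 = -163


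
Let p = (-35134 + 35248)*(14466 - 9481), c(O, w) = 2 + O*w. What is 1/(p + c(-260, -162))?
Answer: 1/610412 ≈ 1.6382e-6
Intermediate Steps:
p = 568290 (p = 114*4985 = 568290)
1/(p + c(-260, -162)) = 1/(568290 + (2 - 260*(-162))) = 1/(568290 + (2 + 42120)) = 1/(568290 + 42122) = 1/610412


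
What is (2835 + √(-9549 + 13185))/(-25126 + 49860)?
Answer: 2835/24734 + 3*√101/12367 ≈ 0.11706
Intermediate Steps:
(2835 + √(-9549 + 13185))/(-25126 + 49860) = (2835 + √3636)/24734 = (2835 + 6*√101)*(1/24734) = 2835/24734 + 3*√101/12367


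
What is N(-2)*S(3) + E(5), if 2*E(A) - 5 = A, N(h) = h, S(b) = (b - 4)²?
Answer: 3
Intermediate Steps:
S(b) = (-4 + b)²
E(A) = 5/2 + A/2
N(-2)*S(3) + E(5) = -2*(-4 + 3)² + (5/2 + (½)*5) = -2*(-1)² + (5/2 + 5/2) = -2*1 + 5 = -2 + 5 = 3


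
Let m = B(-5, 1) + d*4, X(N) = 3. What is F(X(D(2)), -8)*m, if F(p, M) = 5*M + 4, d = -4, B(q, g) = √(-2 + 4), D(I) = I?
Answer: 576 - 36*√2 ≈ 525.09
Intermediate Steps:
B(q, g) = √2
F(p, M) = 4 + 5*M
m = -16 + √2 (m = √2 - 4*4 = √2 - 16 = -16 + √2 ≈ -14.586)
F(X(D(2)), -8)*m = (4 + 5*(-8))*(-16 + √2) = (4 - 40)*(-16 + √2) = -36*(-16 + √2) = 576 - 36*√2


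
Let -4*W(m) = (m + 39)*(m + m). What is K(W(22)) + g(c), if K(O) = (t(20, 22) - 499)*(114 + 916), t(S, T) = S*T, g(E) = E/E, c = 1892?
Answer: -60769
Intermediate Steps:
g(E) = 1
W(m) = -m*(39 + m)/2 (W(m) = -(m + 39)*(m + m)/4 = -(39 + m)*2*m/4 = -m*(39 + m)/2)
K(O) = -60770 (K(O) = (20*22 - 499)*(114 + 916) = (440 - 499)*1030 = -59*1030 = -60770)
K(W(22)) + g(c) = -60770 + 1 = -60769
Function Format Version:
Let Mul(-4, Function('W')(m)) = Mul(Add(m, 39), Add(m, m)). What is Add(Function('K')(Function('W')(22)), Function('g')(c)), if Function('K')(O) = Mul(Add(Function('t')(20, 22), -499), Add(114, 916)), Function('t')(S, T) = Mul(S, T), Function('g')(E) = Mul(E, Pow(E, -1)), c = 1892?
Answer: -60769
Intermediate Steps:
Function('g')(E) = 1
Function('W')(m) = Mul(Rational(-1, 2), m, Add(39, m)) (Function('W')(m) = Mul(Rational(-1, 4), Mul(Add(m, 39), Add(m, m))) = Mul(Rational(-1, 4), Mul(Add(39, m), Mul(2, m))) = Mul(Rational(-1, 4), Mul(2, m, Add(39, m))) = Mul(Rational(-1, 2), m, Add(39, m)))
Function('K')(O) = -60770 (Function('K')(O) = Mul(Add(Mul(20, 22), -499), Add(114, 916)) = Mul(Add(440, -499), 1030) = Mul(-59, 1030) = -60770)
Add(Function('K')(Function('W')(22)), Function('g')(c)) = Add(-60770, 1) = -60769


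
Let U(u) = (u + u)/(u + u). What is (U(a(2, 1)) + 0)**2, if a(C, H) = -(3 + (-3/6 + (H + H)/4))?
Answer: 1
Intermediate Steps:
a(C, H) = -5/2 - H/2 (a(C, H) = -(3 + (-3*1/6 + (2*H)*(1/4))) = -(3 + (-1/2 + H/2)) = -(5/2 + H/2) = -5/2 - H/2)
U(u) = 1 (U(u) = (2*u)/((2*u)) = (2*u)*(1/(2*u)) = 1)
(U(a(2, 1)) + 0)**2 = (1 + 0)**2 = 1**2 = 1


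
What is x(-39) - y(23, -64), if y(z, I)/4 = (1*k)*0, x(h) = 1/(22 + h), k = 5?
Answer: -1/17 ≈ -0.058824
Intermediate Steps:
y(z, I) = 0 (y(z, I) = 4*((1*5)*0) = 4*(5*0) = 4*0 = 0)
x(-39) - y(23, -64) = 1/(22 - 39) - 1*0 = 1/(-17) + 0 = -1/17 + 0 = -1/17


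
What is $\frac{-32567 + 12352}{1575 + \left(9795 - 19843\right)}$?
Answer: $\frac{20215}{8473} \approx 2.3858$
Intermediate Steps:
$\frac{-32567 + 12352}{1575 + \left(9795 - 19843\right)} = - \frac{20215}{1575 - 10048} = - \frac{20215}{-8473} = \left(-20215\right) \left(- \frac{1}{8473}\right) = \frac{20215}{8473}$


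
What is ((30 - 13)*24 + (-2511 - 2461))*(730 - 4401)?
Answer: 16754444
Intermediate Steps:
((30 - 13)*24 + (-2511 - 2461))*(730 - 4401) = (17*24 - 4972)*(-3671) = (408 - 4972)*(-3671) = -4564*(-3671) = 16754444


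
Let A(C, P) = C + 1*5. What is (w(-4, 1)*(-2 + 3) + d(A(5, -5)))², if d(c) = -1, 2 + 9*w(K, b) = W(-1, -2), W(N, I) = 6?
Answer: 25/81 ≈ 0.30864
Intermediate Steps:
w(K, b) = 4/9 (w(K, b) = -2/9 + (⅑)*6 = -2/9 + ⅔ = 4/9)
A(C, P) = 5 + C (A(C, P) = C + 5 = 5 + C)
(w(-4, 1)*(-2 + 3) + d(A(5, -5)))² = (4*(-2 + 3)/9 - 1)² = ((4/9)*1 - 1)² = (4/9 - 1)² = (-5/9)² = 25/81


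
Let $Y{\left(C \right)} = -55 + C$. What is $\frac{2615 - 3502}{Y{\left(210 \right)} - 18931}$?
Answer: $\frac{887}{18776} \approx 0.047241$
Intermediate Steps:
$\frac{2615 - 3502}{Y{\left(210 \right)} - 18931} = \frac{2615 - 3502}{\left(-55 + 210\right) - 18931} = - \frac{887}{155 - 18931} = - \frac{887}{-18776} = \left(-887\right) \left(- \frac{1}{18776}\right) = \frac{887}{18776}$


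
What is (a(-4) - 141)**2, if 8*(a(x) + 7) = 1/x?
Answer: 22439169/1024 ≈ 21913.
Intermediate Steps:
a(x) = -7 + 1/(8*x)
(a(-4) - 141)**2 = ((-7 + (1/8)/(-4)) - 141)**2 = ((-7 + (1/8)*(-1/4)) - 141)**2 = ((-7 - 1/32) - 141)**2 = (-225/32 - 141)**2 = (-4737/32)**2 = 22439169/1024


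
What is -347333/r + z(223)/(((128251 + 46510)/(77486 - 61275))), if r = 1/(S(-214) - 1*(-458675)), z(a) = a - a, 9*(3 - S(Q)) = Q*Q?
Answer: -1417919589898/9 ≈ -1.5755e+11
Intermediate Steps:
S(Q) = 3 - Q**2/9 (S(Q) = 3 - Q*Q/9 = 3 - Q**2/9)
z(a) = 0
r = 9/4082306 (r = 1/((3 - 1/9*(-214)**2) - 1*(-458675)) = 1/((3 - 1/9*45796) + 458675) = 1/((3 - 45796/9) + 458675) = 1/(-45769/9 + 458675) = 1/(4082306/9) = 9/4082306 ≈ 2.2046e-6)
-347333/r + z(223)/(((128251 + 46510)/(77486 - 61275))) = -347333/9/4082306 + 0/(((128251 + 46510)/(77486 - 61275))) = -347333*4082306/9 + 0/((174761/16211)) = -1417919589898/9 + 0/((174761*(1/16211))) = -1417919589898/9 + 0/(174761/16211) = -1417919589898/9 + 0*(16211/174761) = -1417919589898/9 + 0 = -1417919589898/9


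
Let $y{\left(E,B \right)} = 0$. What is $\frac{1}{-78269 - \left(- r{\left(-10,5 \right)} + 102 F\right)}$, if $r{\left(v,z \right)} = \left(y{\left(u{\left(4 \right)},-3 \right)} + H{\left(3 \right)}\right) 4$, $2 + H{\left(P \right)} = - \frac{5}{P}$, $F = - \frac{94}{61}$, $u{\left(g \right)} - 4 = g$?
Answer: $- \frac{183}{14297147} \approx -1.28 \cdot 10^{-5}$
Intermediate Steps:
$u{\left(g \right)} = 4 + g$
$F = - \frac{94}{61}$ ($F = \left(-94\right) \frac{1}{61} = - \frac{94}{61} \approx -1.541$)
$H{\left(P \right)} = -2 - \frac{5}{P}$
$r{\left(v,z \right)} = - \frac{44}{3}$ ($r{\left(v,z \right)} = \left(0 - \left(2 + \frac{5}{3}\right)\right) 4 = \left(0 - \frac{11}{3}\right) 4 = \left(- \frac{11}{3}\right) 4 = - \frac{44}{3}$)
$\frac{1}{-78269 - \left(- r{\left(-10,5 \right)} + 102 F\right)} = \frac{1}{-78269 - - \frac{26080}{183}} = \frac{1}{-78269 + \left(- \frac{44}{3} + \frac{9588}{61}\right)} = \frac{1}{-78269 + \frac{26080}{183}} = \frac{1}{- \frac{14297147}{183}} = - \frac{183}{14297147}$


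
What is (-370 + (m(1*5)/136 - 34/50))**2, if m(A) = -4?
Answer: 99289900609/722500 ≈ 1.3743e+5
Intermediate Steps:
(-370 + (m(1*5)/136 - 34/50))**2 = (-370 + (-4/136 - 34/50))**2 = (-370 + (-4*1/136 - 34*1/50))**2 = (-370 + (-1/34 - 17/25))**2 = (-370 - 603/850)**2 = (-315103/850)**2 = 99289900609/722500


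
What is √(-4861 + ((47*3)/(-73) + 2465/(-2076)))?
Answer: I*√27928306915743/75774 ≈ 69.743*I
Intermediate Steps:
√(-4861 + ((47*3)/(-73) + 2465/(-2076))) = √(-4861 + (141*(-1/73) + 2465*(-1/2076))) = √(-4861 + (-141/73 - 2465/2076)) = √(-4861 - 472661/151548) = √(-737147489/151548) = I*√27928306915743/75774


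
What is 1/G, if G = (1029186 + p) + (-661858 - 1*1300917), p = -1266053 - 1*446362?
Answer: -1/2646004 ≈ -3.7793e-7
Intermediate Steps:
p = -1712415 (p = -1266053 - 446362 = -1712415)
G = -2646004 (G = (1029186 - 1712415) + (-661858 - 1*1300917) = -683229 + (-661858 - 1300917) = -683229 - 1962775 = -2646004)
1/G = 1/(-2646004) = -1/2646004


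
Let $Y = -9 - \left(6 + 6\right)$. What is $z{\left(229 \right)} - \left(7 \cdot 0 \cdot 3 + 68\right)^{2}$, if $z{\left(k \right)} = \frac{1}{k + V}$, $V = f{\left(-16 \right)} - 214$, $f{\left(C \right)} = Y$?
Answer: $- \frac{27745}{6} \approx -4624.2$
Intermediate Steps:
$Y = -21$ ($Y = -9 - 12 = -21$)
$f{\left(C \right)} = -21$
$V = -235$ ($V = -21 - 214 = -235$)
$z{\left(k \right)} = \frac{1}{-235 + k}$ ($z{\left(k \right)} = \frac{1}{k - 235} = \frac{1}{-235 + k}$)
$z{\left(229 \right)} - \left(7 \cdot 0 \cdot 3 + 68\right)^{2} = \frac{1}{-235 + 229} - \left(7 \cdot 0 \cdot 3 + 68\right)^{2} = \frac{1}{-6} - \left(0 \cdot 3 + 68\right)^{2} = - \frac{1}{6} - \left(0 + 68\right)^{2} = - \frac{1}{6} - 68^{2} = - \frac{1}{6} - 4624 = - \frac{27745}{6}$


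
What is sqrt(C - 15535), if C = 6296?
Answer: I*sqrt(9239) ≈ 96.12*I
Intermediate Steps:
sqrt(C - 15535) = sqrt(6296 - 15535) = sqrt(-9239) = I*sqrt(9239)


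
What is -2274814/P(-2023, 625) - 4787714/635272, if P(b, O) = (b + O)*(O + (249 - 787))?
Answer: 215703784111/19316398068 ≈ 11.167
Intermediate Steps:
P(b, O) = (-538 + O)*(O + b) (P(b, O) = (O + b)*(O - 538) = (O + b)*(-538 + O) = (-538 + O)*(O + b))
-2274814/P(-2023, 625) - 4787714/635272 = -2274814/(625² - 538*625 - 538*(-2023) + 625*(-2023)) - 4787714/635272 = -2274814/(390625 - 336250 + 1088374 - 1264375) - 4787714*1/635272 = -2274814/(-121626) - 2393857/317636 = -2274814*(-1/121626) - 2393857/317636 = 1137407/60813 - 2393857/317636 = 215703784111/19316398068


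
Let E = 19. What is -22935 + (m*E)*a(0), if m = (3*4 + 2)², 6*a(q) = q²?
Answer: -22935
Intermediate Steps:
a(q) = q²/6
m = 196 (m = (12 + 2)² = 14² = 196)
-22935 + (m*E)*a(0) = -22935 + (196*19)*((⅙)*0²) = -22935 + 3724*((⅙)*0) = -22935 + 3724*0 = -22935 + 0 = -22935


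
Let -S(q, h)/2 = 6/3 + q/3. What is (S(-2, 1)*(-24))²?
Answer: 4096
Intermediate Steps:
S(q, h) = -4 - 2*q/3 (S(q, h) = -2*(6/3 + q/3) = -2*(6*(⅓) + q*(⅓)) = -2*(2 + q/3) = -4 - 2*q/3)
(S(-2, 1)*(-24))² = ((-4 - ⅔*(-2))*(-24))² = ((-4 + 4/3)*(-24))² = (-8/3*(-24))² = 64² = 4096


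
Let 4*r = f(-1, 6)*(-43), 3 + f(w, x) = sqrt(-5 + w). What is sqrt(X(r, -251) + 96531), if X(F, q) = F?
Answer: sqrt(386253 - 43*I*sqrt(6))/2 ≈ 310.75 - 0.042369*I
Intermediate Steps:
f(w, x) = -3 + sqrt(-5 + w)
r = 129/4 - 43*I*sqrt(6)/4 (r = ((-3 + sqrt(-5 - 1))*(-43))/4 = ((-3 + sqrt(-6))*(-43))/4 = ((-3 + I*sqrt(6))*(-43))/4 = (129 - 43*I*sqrt(6))/4 = 129/4 - 43*I*sqrt(6)/4 ≈ 32.25 - 26.332*I)
sqrt(X(r, -251) + 96531) = sqrt((129/4 - 43*I*sqrt(6)/4) + 96531) = sqrt(386253/4 - 43*I*sqrt(6)/4)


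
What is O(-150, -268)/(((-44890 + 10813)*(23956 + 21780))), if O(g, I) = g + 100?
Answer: 25/779272836 ≈ 3.2081e-8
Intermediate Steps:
O(g, I) = 100 + g
O(-150, -268)/(((-44890 + 10813)*(23956 + 21780))) = (100 - 150)/(((-44890 + 10813)*(23956 + 21780))) = -50/((-34077*45736)) = -50/(-1558545672) = -50*(-1/1558545672) = 25/779272836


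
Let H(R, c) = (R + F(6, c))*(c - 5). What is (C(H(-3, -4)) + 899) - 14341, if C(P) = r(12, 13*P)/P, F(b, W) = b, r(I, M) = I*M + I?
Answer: -119578/9 ≈ -13286.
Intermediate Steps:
r(I, M) = I + I*M
H(R, c) = (-5 + c)*(6 + R) (H(R, c) = (R + 6)*(c - 5) = (6 + R)*(-5 + c) = (-5 + c)*(6 + R))
C(P) = (12 + 156*P)/P (C(P) = (12*(1 + 13*P))/P = (12 + 156*P)/P)
(C(H(-3, -4)) + 899) - 14341 = ((156 + 12/(-30 - 5*(-3) + 6*(-4) - 3*(-4))) + 899) - 14341 = ((156 + 12/(-30 + 15 - 24 + 12)) + 899) - 14341 = ((156 + 12/(-27)) + 899) - 14341 = ((156 + 12*(-1/27)) + 899) - 14341 = ((156 - 4/9) + 899) - 14341 = (1400/9 + 899) - 14341 = 9491/9 - 14341 = -119578/9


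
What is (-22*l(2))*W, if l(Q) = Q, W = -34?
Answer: 1496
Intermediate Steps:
(-22*l(2))*W = -22*2*(-34) = -44*(-34) = 1496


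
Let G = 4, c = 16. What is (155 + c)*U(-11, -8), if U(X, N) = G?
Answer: 684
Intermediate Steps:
U(X, N) = 4
(155 + c)*U(-11, -8) = (155 + 16)*4 = 171*4 = 684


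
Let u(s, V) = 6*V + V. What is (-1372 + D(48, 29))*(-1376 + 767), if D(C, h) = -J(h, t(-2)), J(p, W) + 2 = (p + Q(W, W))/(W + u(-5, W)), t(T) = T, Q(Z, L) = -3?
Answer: 6666723/8 ≈ 8.3334e+5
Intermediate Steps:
u(s, V) = 7*V
J(p, W) = -2 + (-3 + p)/(8*W) (J(p, W) = -2 + (p - 3)/(W + 7*W) = -2 + (-3 + p)/((8*W)) = -2 + (-3 + p)*(1/(8*W)) = -2 + (-3 + p)/(8*W))
D(C, h) = 29/16 + h/16 (D(C, h) = -(-3 + h - 16*(-2))/(8*(-2)) = -(-1)*(-3 + h + 32)/(8*2) = -(-1)*(29 + h)/(8*2) = -(-29/16 - h/16) = 29/16 + h/16)
(-1372 + D(48, 29))*(-1376 + 767) = (-1372 + (29/16 + (1/16)*29))*(-1376 + 767) = (-1372 + (29/16 + 29/16))*(-609) = (-1372 + 29/8)*(-609) = -10947/8*(-609) = 6666723/8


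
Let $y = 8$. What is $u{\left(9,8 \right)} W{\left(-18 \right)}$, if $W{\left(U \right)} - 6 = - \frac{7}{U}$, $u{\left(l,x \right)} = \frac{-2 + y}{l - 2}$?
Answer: $\frac{115}{21} \approx 5.4762$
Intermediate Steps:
$u{\left(l,x \right)} = \frac{6}{-2 + l}$ ($u{\left(l,x \right)} = \frac{-2 + 8}{l - 2} = \frac{6}{-2 + l}$)
$W{\left(U \right)} = 6 - \frac{7}{U}$
$u{\left(9,8 \right)} W{\left(-18 \right)} = \frac{6}{-2 + 9} \left(6 - \frac{7}{-18}\right) = \frac{6}{7} \left(6 - - \frac{7}{18}\right) = 6 \cdot \frac{1}{7} \left(6 + \frac{7}{18}\right) = \frac{6}{7} \cdot \frac{115}{18} = \frac{115}{21}$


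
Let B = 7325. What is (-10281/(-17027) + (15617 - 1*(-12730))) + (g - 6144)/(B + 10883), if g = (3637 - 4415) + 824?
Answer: 4394218098277/155013808 ≈ 28347.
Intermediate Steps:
g = 46 (g = -778 + 824 = 46)
(-10281/(-17027) + (15617 - 1*(-12730))) + (g - 6144)/(B + 10883) = (-10281/(-17027) + (15617 - 1*(-12730))) + (46 - 6144)/(7325 + 10883) = (-10281*(-1/17027) + (15617 + 12730)) - 6098/18208 = (10281/17027 + 28347) - 6098*1/18208 = 482674650/17027 - 3049/9104 = 4394218098277/155013808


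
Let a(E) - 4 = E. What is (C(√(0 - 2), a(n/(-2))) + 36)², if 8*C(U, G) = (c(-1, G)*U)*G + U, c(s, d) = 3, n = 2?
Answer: 10343/8 + 90*I*√2 ≈ 1292.9 + 127.28*I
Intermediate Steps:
a(E) = 4 + E
C(U, G) = U/8 + 3*G*U/8 (C(U, G) = ((3*U)*G + U)/8 = (3*G*U + U)/8 = (U + 3*G*U)/8 = U/8 + 3*G*U/8)
(C(√(0 - 2), a(n/(-2))) + 36)² = (√(0 - 2)*(1 + 3*(4 + 2/(-2)))/8 + 36)² = (√(-2)*(1 + 3*(4 + 2*(-½)))/8 + 36)² = ((I*√2)*(1 + 3*(4 - 1))/8 + 36)² = ((I*√2)*(1 + 3*3)/8 + 36)² = ((I*√2)*(1 + 9)/8 + 36)² = ((⅛)*(I*√2)*10 + 36)² = (5*I*√2/4 + 36)² = (36 + 5*I*√2/4)²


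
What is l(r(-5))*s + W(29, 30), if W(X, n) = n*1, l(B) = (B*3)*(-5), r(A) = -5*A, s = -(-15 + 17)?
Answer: 780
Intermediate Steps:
s = -2 (s = -1*2 = -2)
l(B) = -15*B (l(B) = (3*B)*(-5) = -15*B)
W(X, n) = n
l(r(-5))*s + W(29, 30) = -(-75)*(-5)*(-2) + 30 = -15*25*(-2) + 30 = -375*(-2) + 30 = 750 + 30 = 780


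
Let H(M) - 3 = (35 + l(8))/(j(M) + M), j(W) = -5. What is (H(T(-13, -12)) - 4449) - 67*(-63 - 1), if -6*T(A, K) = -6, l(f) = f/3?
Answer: -2009/12 ≈ -167.42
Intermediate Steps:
l(f) = f/3 (l(f) = f*(⅓) = f/3)
T(A, K) = 1 (T(A, K) = -⅙*(-6) = 1)
H(M) = 3 + 113/(3*(-5 + M)) (H(M) = 3 + (35 + (⅓)*8)/(-5 + M) = 3 + (35 + 8/3)/(-5 + M) = 3 + 113/(3*(-5 + M)))
(H(T(-13, -12)) - 4449) - 67*(-63 - 1) = ((68 + 9*1)/(3*(-5 + 1)) - 4449) - 67*(-63 - 1) = ((⅓)*(68 + 9)/(-4) - 4449) - 67*(-64) = ((⅓)*(-¼)*77 - 4449) + 4288 = (-77/12 - 4449) + 4288 = -53465/12 + 4288 = -2009/12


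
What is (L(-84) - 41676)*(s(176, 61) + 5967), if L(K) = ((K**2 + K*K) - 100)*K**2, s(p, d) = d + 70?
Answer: 602647021608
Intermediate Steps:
s(p, d) = 70 + d
L(K) = K**2*(-100 + 2*K**2) (L(K) = ((K**2 + K**2) - 100)*K**2 = (2*K**2 - 100)*K**2 = (-100 + 2*K**2)*K**2 = K**2*(-100 + 2*K**2))
(L(-84) - 41676)*(s(176, 61) + 5967) = (2*(-84)**2*(-50 + (-84)**2) - 41676)*((70 + 61) + 5967) = (2*7056*(-50 + 7056) - 41676)*(131 + 5967) = (2*7056*7006 - 41676)*6098 = (98868672 - 41676)*6098 = 98826996*6098 = 602647021608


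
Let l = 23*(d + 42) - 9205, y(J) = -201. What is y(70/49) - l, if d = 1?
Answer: 8015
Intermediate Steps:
l = -8216 (l = 23*(1 + 42) - 9205 = 23*43 - 9205 = 989 - 9205 = -8216)
y(70/49) - l = -201 - 1*(-8216) = -201 + 8216 = 8015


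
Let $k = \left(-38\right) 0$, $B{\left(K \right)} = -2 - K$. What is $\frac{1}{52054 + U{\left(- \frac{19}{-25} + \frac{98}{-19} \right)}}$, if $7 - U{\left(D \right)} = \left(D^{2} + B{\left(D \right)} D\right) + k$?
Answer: $\frac{475}{24724797} \approx 1.9211 \cdot 10^{-5}$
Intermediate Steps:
$k = 0$
$U{\left(D \right)} = 7 - D^{2} - D \left(-2 - D\right)$ ($U{\left(D \right)} = 7 - \left(\left(D^{2} + \left(-2 - D\right) D\right) + 0\right) = 7 - \left(\left(D^{2} + D \left(-2 - D\right)\right) + 0\right) = 7 - \left(D^{2} + D \left(-2 - D\right)\right) = 7 - D^{2} - D \left(-2 - D\right)$)
$\frac{1}{52054 + U{\left(- \frac{19}{-25} + \frac{98}{-19} \right)}} = \frac{1}{52054 + \left(7 + 2 \left(- \frac{19}{-25} + \frac{98}{-19}\right)\right)} = \frac{1}{52054 + \left(7 + 2 \left(\left(-19\right) \left(- \frac{1}{25}\right) + 98 \left(- \frac{1}{19}\right)\right)\right)} = \frac{1}{52054 + \left(7 + 2 \left(\frac{19}{25} - \frac{98}{19}\right)\right)} = \frac{1}{52054 + \left(7 + 2 \left(- \frac{2089}{475}\right)\right)} = \frac{1}{52054 + \left(7 - \frac{4178}{475}\right)} = \frac{1}{52054 - \frac{853}{475}} = \frac{1}{\frac{24724797}{475}} = \frac{475}{24724797}$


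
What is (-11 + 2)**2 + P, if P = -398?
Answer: -317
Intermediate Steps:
(-11 + 2)**2 + P = (-11 + 2)**2 - 398 = (-9)**2 - 398 = 81 - 398 = -317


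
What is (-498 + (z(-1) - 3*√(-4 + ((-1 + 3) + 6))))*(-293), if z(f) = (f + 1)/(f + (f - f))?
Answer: 147672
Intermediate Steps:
z(f) = (1 + f)/f (z(f) = (1 + f)/(f + 0) = (1 + f)/f)
(-498 + (z(-1) - 3*√(-4 + ((-1 + 3) + 6))))*(-293) = (-498 + ((1 - 1)/(-1) - 3*√(-4 + ((-1 + 3) + 6))))*(-293) = (-498 + (-1*0 - 3*√(-4 + (2 + 6))))*(-293) = (-498 + (0 - 3*√(-4 + 8)))*(-293) = (-498 + (0 - 3*√4))*(-293) = (-498 + (0 - 3*2))*(-293) = (-498 + (0 - 6))*(-293) = (-498 - 6)*(-293) = -504*(-293) = 147672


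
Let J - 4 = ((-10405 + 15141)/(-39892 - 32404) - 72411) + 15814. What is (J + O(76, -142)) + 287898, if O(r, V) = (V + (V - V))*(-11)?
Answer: 2104418487/9037 ≈ 2.3287e+5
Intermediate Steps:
O(r, V) = -11*V (O(r, V) = (V + 0)*(-11) = V*(-11) = -11*V)
J = -511431533/9037 (J = 4 + (((-10405 + 15141)/(-39892 - 32404) - 72411) + 15814) = 4 + ((4736/(-72296) - 72411) + 15814) = 4 + ((4736*(-1/72296) - 72411) + 15814) = 4 + ((-592/9037 - 72411) + 15814) = 4 + (-654378799/9037 + 15814) = 4 - 511467681/9037 = -511431533/9037 ≈ -56593.)
(J + O(76, -142)) + 287898 = (-511431533/9037 - 11*(-142)) + 287898 = (-511431533/9037 + 1562) + 287898 = -497315739/9037 + 287898 = 2104418487/9037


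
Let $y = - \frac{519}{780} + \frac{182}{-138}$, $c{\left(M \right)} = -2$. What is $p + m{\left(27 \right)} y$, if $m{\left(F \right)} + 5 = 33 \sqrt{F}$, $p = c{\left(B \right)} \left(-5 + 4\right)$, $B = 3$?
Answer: $\frac{42773}{3588} - \frac{1174701 \sqrt{3}}{5980} \approx -328.32$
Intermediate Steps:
$p = 2$ ($p = - 2 \left(-5 + 4\right) = \left(-2\right) \left(-1\right) = 2$)
$m{\left(F \right)} = -5 + 33 \sqrt{F}$
$y = - \frac{35597}{17940}$ ($y = \left(-519\right) \frac{1}{780} + 182 \left(- \frac{1}{138}\right) = - \frac{173}{260} - \frac{91}{69} = - \frac{35597}{17940} \approx -1.9842$)
$p + m{\left(27 \right)} y = 2 + \left(-5 + 33 \sqrt{27}\right) \left(- \frac{35597}{17940}\right) = 2 + \left(-5 + 33 \cdot 3 \sqrt{3}\right) \left(- \frac{35597}{17940}\right) = 2 + \left(-5 + 99 \sqrt{3}\right) \left(- \frac{35597}{17940}\right) = 2 + \left(\frac{35597}{3588} - \frac{1174701 \sqrt{3}}{5980}\right) = \frac{42773}{3588} - \frac{1174701 \sqrt{3}}{5980}$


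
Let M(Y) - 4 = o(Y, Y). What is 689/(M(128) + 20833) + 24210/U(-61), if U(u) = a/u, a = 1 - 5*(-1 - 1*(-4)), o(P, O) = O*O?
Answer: 27484177328/260547 ≈ 1.0549e+5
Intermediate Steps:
o(P, O) = O²
M(Y) = 4 + Y²
a = -14 (a = 1 - 5*(-1 + 4) = 1 - 5*3 = 1 - 15 = -14)
U(u) = -14/u
689/(M(128) + 20833) + 24210/U(-61) = 689/((4 + 128²) + 20833) + 24210/((-14/(-61))) = 689/((4 + 16384) + 20833) + 24210/((-14*(-1/61))) = 689/(16388 + 20833) + 24210/(14/61) = 689/37221 + 24210*(61/14) = 689*(1/37221) + 738405/7 = 689/37221 + 738405/7 = 27484177328/260547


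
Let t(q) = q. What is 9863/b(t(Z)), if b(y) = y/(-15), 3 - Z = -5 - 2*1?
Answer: -29589/2 ≈ -14795.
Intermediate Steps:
Z = 10 (Z = 3 - (-5 - 2*1) = 3 - (-5 - 2) = 3 - 1*(-7) = 3 + 7 = 10)
b(y) = -y/15 (b(y) = y*(-1/15) = -y/15)
9863/b(t(Z)) = 9863/((-1/15*10)) = 9863/(-⅔) = 9863*(-3/2) = -29589/2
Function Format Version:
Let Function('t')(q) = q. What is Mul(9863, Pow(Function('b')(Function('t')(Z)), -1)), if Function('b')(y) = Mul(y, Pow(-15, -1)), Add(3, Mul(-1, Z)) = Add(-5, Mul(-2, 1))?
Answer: Rational(-29589, 2) ≈ -14795.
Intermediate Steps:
Z = 10 (Z = Add(3, Mul(-1, Add(-5, Mul(-2, 1)))) = Add(3, Mul(-1, Add(-5, -2))) = Add(3, Mul(-1, -7)) = Add(3, 7) = 10)
Function('b')(y) = Mul(Rational(-1, 15), y) (Function('b')(y) = Mul(y, Rational(-1, 15)) = Mul(Rational(-1, 15), y))
Mul(9863, Pow(Function('b')(Function('t')(Z)), -1)) = Mul(9863, Pow(Mul(Rational(-1, 15), 10), -1)) = Mul(9863, Pow(Rational(-2, 3), -1)) = Mul(9863, Rational(-3, 2)) = Rational(-29589, 2)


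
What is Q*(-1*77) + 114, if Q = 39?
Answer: -2889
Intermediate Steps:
Q*(-1*77) + 114 = 39*(-1*77) + 114 = 39*(-77) + 114 = -3003 + 114 = -2889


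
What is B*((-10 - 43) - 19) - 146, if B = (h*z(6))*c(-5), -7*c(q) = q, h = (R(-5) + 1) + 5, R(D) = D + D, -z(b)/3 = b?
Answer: -26942/7 ≈ -3848.9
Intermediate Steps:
z(b) = -3*b
R(D) = 2*D
h = -4 (h = (2*(-5) + 1) + 5 = (-10 + 1) + 5 = -9 + 5 = -4)
c(q) = -q/7
B = 360/7 (B = (-(-12)*6)*(-⅐*(-5)) = -4*(-18)*(5/7) = 72*(5/7) = 360/7 ≈ 51.429)
B*((-10 - 43) - 19) - 146 = 360*((-10 - 43) - 19)/7 - 146 = 360*(-53 - 19)/7 - 146 = (360/7)*(-72) - 146 = -25920/7 - 146 = -26942/7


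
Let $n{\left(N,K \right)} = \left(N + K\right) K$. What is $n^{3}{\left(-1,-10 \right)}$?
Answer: $1331000$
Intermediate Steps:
$n{\left(N,K \right)} = K \left(K + N\right)$ ($n{\left(N,K \right)} = \left(K + N\right) K = K \left(K + N\right)$)
$n^{3}{\left(-1,-10 \right)} = \left(- 10 \left(-10 - 1\right)\right)^{3} = \left(\left(-10\right) \left(-11\right)\right)^{3} = 110^{3} = 1331000$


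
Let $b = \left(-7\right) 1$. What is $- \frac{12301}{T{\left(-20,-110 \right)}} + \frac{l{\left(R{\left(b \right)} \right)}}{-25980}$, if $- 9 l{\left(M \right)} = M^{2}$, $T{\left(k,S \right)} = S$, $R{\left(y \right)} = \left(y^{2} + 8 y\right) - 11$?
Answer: $\frac{5326399}{47630} \approx 111.83$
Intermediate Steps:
$b = -7$
$R{\left(y \right)} = -11 + y^{2} + 8 y$
$l{\left(M \right)} = - \frac{M^{2}}{9}$
$- \frac{12301}{T{\left(-20,-110 \right)}} + \frac{l{\left(R{\left(b \right)} \right)}}{-25980} = - \frac{12301}{-110} + \frac{\left(- \frac{1}{9}\right) \left(-11 + \left(-7\right)^{2} + 8 \left(-7\right)\right)^{2}}{-25980} = \left(-12301\right) \left(- \frac{1}{110}\right) + - \frac{\left(-11 + 49 - 56\right)^{2}}{9} \left(- \frac{1}{25980}\right) = \frac{12301}{110} + - \frac{\left(-18\right)^{2}}{9} \left(- \frac{1}{25980}\right) = \frac{12301}{110} + \left(- \frac{1}{9}\right) 324 \left(- \frac{1}{25980}\right) = \frac{12301}{110} - - \frac{3}{2165} = \frac{12301}{110} + \frac{3}{2165} = \frac{5326399}{47630}$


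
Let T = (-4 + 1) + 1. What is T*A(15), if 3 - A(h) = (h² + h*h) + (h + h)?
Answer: 954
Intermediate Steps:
A(h) = 3 - 2*h - 2*h² (A(h) = 3 - ((h² + h*h) + (h + h)) = 3 - ((h² + h²) + 2*h) = 3 - (2*h² + 2*h) = 3 - (2*h + 2*h²) = 3 + (-2*h - 2*h²) = 3 - 2*h - 2*h²)
T = -2 (T = -3 + 1 = -2)
T*A(15) = -2*(3 - 2*15 - 2*15²) = -2*(3 - 30 - 2*225) = -2*(3 - 30 - 450) = -2*(-477) = 954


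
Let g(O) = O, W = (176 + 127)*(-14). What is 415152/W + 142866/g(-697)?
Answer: -149233086/492779 ≈ -302.84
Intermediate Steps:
W = -4242 (W = 303*(-14) = -4242)
415152/W + 142866/g(-697) = 415152/(-4242) + 142866/(-697) = 415152*(-1/4242) + 142866*(-1/697) = -69192/707 - 142866/697 = -149233086/492779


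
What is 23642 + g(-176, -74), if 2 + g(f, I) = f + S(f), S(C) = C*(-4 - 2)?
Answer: 24520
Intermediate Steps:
S(C) = -6*C (S(C) = C*(-6) = -6*C)
g(f, I) = -2 - 5*f (g(f, I) = -2 + (f - 6*f) = -2 - 5*f)
23642 + g(-176, -74) = 23642 + (-2 - 5*(-176)) = 23642 + (-2 + 880) = 23642 + 878 = 24520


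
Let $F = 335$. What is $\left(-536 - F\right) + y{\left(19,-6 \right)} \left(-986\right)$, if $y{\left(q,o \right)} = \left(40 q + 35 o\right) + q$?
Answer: $-561905$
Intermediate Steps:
$y{\left(q,o \right)} = 35 o + 41 q$ ($y{\left(q,o \right)} = \left(35 o + 40 q\right) + q = 35 o + 41 q$)
$\left(-536 - F\right) + y{\left(19,-6 \right)} \left(-986\right) = \left(-536 - 335\right) + \left(35 \left(-6\right) + 41 \cdot 19\right) \left(-986\right) = \left(-536 - 335\right) + \left(-210 + 779\right) \left(-986\right) = -871 + 569 \left(-986\right) = -871 - 561034 = -561905$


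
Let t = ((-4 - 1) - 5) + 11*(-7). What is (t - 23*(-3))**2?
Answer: 324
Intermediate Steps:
t = -87 (t = (-5 - 5) - 77 = -10 - 77 = -87)
(t - 23*(-3))**2 = (-87 - 23*(-3))**2 = (-87 + 69)**2 = (-18)**2 = 324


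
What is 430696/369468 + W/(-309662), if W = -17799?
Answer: 34986586421/28602549954 ≈ 1.2232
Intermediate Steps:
430696/369468 + W/(-309662) = 430696/369468 - 17799/(-309662) = 430696*(1/369468) - 17799*(-1/309662) = 107674/92367 + 17799/309662 = 34986586421/28602549954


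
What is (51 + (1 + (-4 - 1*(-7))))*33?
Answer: 1815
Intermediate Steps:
(51 + (1 + (-4 - 1*(-7))))*33 = (51 + (1 + (-4 + 7)))*33 = (51 + (1 + 3))*33 = (51 + 4)*33 = 55*33 = 1815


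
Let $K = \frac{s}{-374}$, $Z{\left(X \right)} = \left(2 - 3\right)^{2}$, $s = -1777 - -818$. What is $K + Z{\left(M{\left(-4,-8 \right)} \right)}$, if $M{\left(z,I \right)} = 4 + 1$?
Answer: $\frac{1333}{374} \approx 3.5642$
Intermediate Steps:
$M{\left(z,I \right)} = 5$
$s = -959$ ($s = -1777 + 818 = -959$)
$Z{\left(X \right)} = 1$ ($Z{\left(X \right)} = \left(-1\right)^{2} = 1$)
$K = \frac{959}{374}$ ($K = - \frac{959}{-374} = \left(-959\right) \left(- \frac{1}{374}\right) = \frac{959}{374} \approx 2.5642$)
$K + Z{\left(M{\left(-4,-8 \right)} \right)} = \frac{959}{374} + 1 = \frac{1333}{374}$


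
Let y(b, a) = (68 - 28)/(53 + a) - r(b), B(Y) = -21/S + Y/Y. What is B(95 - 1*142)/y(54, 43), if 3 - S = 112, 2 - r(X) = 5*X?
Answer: 1560/351089 ≈ 0.0044433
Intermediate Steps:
r(X) = 2 - 5*X
S = -109 (S = 3 - 1*112 = 3 - 112 = -109)
B(Y) = 130/109 (B(Y) = -21/(-109) + Y/Y = -21*(-1/109) + 1 = 21/109 + 1 = 130/109)
y(b, a) = -2 + 5*b + 40/(53 + a) (y(b, a) = (68 - 28)/(53 + a) - (2 - 5*b) = 40/(53 + a) + (-2 + 5*b) = -2 + 5*b + 40/(53 + a))
B(95 - 1*142)/y(54, 43) = 130/(109*(((-66 + 265*54 + 43*(-2 + 5*54))/(53 + 43)))) = 130/(109*(((-66 + 14310 + 43*(-2 + 270))/96))) = 130/(109*(((-66 + 14310 + 43*268)/96))) = 130/(109*(((-66 + 14310 + 11524)/96))) = 130/(109*(((1/96)*25768))) = 130/(109*(3221/12)) = (130/109)*(12/3221) = 1560/351089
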